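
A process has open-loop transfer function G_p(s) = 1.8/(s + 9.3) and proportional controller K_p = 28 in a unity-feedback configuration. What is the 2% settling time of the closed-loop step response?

T_s ≈ 0.067 s

Closed-loop transfer function: T(s) = K_p·G_p(s)/(1 + K_p·G_p(s)) = 50.4/(s + 9.3 + 50.4) = 50.4/(s + 59.7).
Time constant τ = 1/59.7 = 0.01675 s, so the 2% settling time is about 4τ = 0.067 s.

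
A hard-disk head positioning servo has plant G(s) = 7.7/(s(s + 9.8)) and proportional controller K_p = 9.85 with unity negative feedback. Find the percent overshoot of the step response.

11.8%

The closed-loop denominator s² + 9.8s + 75.84 gives ω_n = √75.84 = 8.709 and ζ = 9.8/(2ω_n) = 0.5626.
%OS = 100·exp(−πζ/√(1−ζ²)) = 100·exp(−π·0.5626/√0.6834) = 11.8%.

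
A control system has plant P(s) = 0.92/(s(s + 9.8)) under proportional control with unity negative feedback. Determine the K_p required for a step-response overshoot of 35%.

K_p = 260

From %OS = 100·exp(−πζ/√(1−ζ²)) = 35%, ζ = −ln(0.35)/√(π²+ln²(0.35)) = 0.3169.
Characteristic equation s² + 9.8s + 0.92K_p = 0 gives ζ = 9.8/(2√(0.92K_p)).
Setting ζ = 0.3169: √(0.92K_p) = 9.8/(2·0.3169) = 15.46, so K_p = 239/0.92 = 260.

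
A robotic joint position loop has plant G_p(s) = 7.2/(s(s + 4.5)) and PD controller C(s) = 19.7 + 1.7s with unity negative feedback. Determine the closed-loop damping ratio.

ζ = 0.703

Forward path: (19.7 + 1.7s)·7.2/(s(s+4.5)). The closed-loop characteristic equation is s² + (4.5 + 7.2·1.7)s + 7.2·19.7 = 0.
That is s² + 16.74s + 141.8 = 0, so ω_n = 11.91 rad/s and ζ = 16.74/(2·11.91) = 0.7028.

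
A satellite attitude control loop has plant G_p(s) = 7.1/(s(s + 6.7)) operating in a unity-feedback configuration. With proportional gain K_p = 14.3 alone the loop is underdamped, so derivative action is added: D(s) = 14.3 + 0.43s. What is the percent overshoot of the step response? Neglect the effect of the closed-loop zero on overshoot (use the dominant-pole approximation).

Forward path: (14.3 + 0.43s)·7.1/(s(s+6.7)). The closed-loop characteristic equation is s² + (6.7 + 7.1·0.43)s + 7.1·14.3 = 0.
That is s² + 9.753s + 101.5 = 0, so ω_n = 10.08 rad/s and ζ = 9.753/(2·10.08) = 0.484.
%OS = 100·exp(−πζ/√(1−ζ²)) = 17.6%.

17.6%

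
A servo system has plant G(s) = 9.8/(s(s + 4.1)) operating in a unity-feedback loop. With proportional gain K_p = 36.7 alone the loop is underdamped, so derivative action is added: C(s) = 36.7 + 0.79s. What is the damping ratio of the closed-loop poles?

Forward path: (36.7 + 0.79s)·9.8/(s(s+4.1)). The closed-loop characteristic equation is s² + (4.1 + 9.8·0.79)s + 9.8·36.7 = 0.
That is s² + 11.84s + 359.7 = 0, so ω_n = 18.96 rad/s and ζ = 11.84/(2·18.96) = 0.3122.

ζ = 0.312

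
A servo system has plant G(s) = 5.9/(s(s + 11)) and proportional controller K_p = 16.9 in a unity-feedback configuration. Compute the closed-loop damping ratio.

The closed-loop denominator is s(s+11) + 16.9·5.9 = s² + 11s + 99.71.
So ω_n² = 99.71 ⇒ ω_n = 9.985 rad/s, and ζ = 11/(2ω_n) = 0.551.

ζ = 0.551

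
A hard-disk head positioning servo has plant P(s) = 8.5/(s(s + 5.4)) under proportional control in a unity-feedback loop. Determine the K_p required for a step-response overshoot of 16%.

From %OS = 100·exp(−πζ/√(1−ζ²)) = 16%, ζ = −ln(0.16)/√(π²+ln²(0.16)) = 0.5039.
Characteristic equation s² + 5.4s + 8.5K_p = 0 gives ζ = 5.4/(2√(8.5K_p)).
Setting ζ = 0.5039: √(8.5K_p) = 5.4/(2·0.5039) = 5.359, so K_p = 28.71/8.5 = 3.38.

K_p = 3.38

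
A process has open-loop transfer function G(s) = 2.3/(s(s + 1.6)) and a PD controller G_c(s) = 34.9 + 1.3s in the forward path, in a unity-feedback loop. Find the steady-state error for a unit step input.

0

The open loop G_c(s)G(s) has a pole at the origin (type 1), so the static position error constant is infinite and e_ss = 1/(1+∞) = 0.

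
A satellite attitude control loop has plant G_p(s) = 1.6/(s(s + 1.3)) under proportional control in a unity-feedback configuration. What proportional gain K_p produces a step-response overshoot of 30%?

K_p = 2.06

From %OS = 100·exp(−πζ/√(1−ζ²)) = 30%, ζ = −ln(0.3)/√(π²+ln²(0.3)) = 0.3579.
Characteristic equation s² + 1.3s + 1.6K_p = 0 gives ζ = 1.3/(2√(1.6K_p)).
Setting ζ = 0.3579: √(1.6K_p) = 1.3/(2·0.3579) = 1.816, so K_p = 3.299/1.6 = 2.06.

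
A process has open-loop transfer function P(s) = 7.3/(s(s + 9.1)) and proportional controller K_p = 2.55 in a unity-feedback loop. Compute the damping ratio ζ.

The closed-loop denominator is s(s+9.1) + 2.55·7.3 = s² + 9.1s + 18.61.
So ω_n² = 18.61 ⇒ ω_n = 4.315 rad/s, and ζ = 9.1/(2ω_n) = 1.05.

ζ = 1.05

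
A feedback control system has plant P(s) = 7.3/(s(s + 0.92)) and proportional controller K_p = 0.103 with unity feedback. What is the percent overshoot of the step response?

14%

Closed-loop characteristic equation: s² + 0.92s + 0.7519 = 0, so ω_n = 0.8671 rad/s and ζ = 0.92/(2·0.8671) = 0.5305.
%OS = 100·exp(−πζ/√(1−ζ²)) = 100·exp(−π·0.5305/√0.7186) = 14%.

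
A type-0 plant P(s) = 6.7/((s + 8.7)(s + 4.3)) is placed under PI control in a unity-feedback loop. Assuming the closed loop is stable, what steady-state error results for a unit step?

The PI controller's integrator makes the forward path type 1, so e_ss to a step is zero.

0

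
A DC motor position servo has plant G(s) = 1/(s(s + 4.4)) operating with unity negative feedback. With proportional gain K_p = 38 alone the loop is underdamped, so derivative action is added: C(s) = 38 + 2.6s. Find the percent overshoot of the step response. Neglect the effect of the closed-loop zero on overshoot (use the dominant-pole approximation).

Forward path: (38 + 2.6s)·1/(s(s+4.4)). The closed-loop characteristic equation is s² + (4.4 + 1·2.6)s + 1·38 = 0.
That is s² + 7s + 38 = 0, so ω_n = 6.164 rad/s and ζ = 7/(2·6.164) = 0.5678.
%OS = 100·exp(−πζ/√(1−ζ²)) = 11.5%.

11.5%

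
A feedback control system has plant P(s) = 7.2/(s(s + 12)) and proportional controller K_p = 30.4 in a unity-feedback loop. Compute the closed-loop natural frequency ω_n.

The closed-loop denominator is s(s+12) + 30.4·7.2 = s² + 12s + 218.9.
So ω_n² = 218.9 ⇒ ω_n = 14.79 rad/s, and ζ = 12/(2ω_n) = 0.406.

ω_n = 14.8 rad/s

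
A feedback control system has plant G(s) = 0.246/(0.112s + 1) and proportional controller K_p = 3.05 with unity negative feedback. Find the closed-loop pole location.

s = -15.63

Closed loop: T(s) = K_p·G/(1+K_p·G) = 0.7503/(0.112s + 1 + 0.7503), with pole at s = −(1 + 0.7503)/0.112 = −15.63.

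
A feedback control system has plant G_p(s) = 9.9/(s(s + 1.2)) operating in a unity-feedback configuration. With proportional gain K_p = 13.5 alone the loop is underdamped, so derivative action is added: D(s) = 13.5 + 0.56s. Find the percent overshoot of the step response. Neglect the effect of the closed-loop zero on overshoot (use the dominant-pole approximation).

Forward path: (13.5 + 0.56s)·9.9/(s(s+1.2)). The closed-loop characteristic equation is s² + (1.2 + 9.9·0.56)s + 9.9·13.5 = 0.
That is s² + 6.744s + 133.7 = 0, so ω_n = 11.56 rad/s and ζ = 6.744/(2·11.56) = 0.2917.
%OS = 100·exp(−πζ/√(1−ζ²)) = 38.4%.

38.4%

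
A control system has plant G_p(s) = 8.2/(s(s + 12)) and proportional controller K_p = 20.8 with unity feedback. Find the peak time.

The closed-loop denominator s² + 12s + 170.6 gives ω_n = √170.6 = 13.06 and ζ = 12/(2ω_n) = 0.4594.
Damped frequency ω_d = ω_n√(1−ζ²) = 11.6 rad/s, so peak time T_p = π/ω_d = 0.271 s.

T_p = 0.271 s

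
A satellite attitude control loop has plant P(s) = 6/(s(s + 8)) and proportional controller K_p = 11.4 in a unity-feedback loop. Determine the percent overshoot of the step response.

Closed-loop characteristic equation: s² + 8s + 68.4 = 0, so ω_n = 8.27 rad/s and ζ = 8/(2·8.27) = 0.4837.
%OS = 100·exp(−πζ/√(1−ζ²)) = 100·exp(−π·0.4837/√0.7661) = 17.6%.

17.6%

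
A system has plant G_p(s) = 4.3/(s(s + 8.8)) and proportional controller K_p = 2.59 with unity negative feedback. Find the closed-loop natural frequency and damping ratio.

ω_n = 3.34 rad/s, ζ = 1.32

The closed-loop denominator is s(s+8.8) + 2.59·4.3 = s² + 8.8s + 11.14.
So ω_n² = 11.14 ⇒ ω_n = 3.337 rad/s, and ζ = 8.8/(2ω_n) = 1.32.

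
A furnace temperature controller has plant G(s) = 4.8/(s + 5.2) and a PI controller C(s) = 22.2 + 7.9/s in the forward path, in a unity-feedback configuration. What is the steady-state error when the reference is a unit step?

The open loop C(s)G(s) has a pole at the origin (type 1), so the static position error constant is infinite and e_ss = 1/(1+∞) = 0.

0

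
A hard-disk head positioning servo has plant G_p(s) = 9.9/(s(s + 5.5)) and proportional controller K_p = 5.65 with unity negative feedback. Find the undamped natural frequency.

ω_n = 7.48 rad/s

With unity feedback the closed-loop characteristic equation is s² + 5.5s + 5.65·9.9 = s² + 5.5s + 55.94 = 0.
Matching s² + 2ζω_n s + ω_n²: ω_n = √55.94 = 7.479 rad/s and 2ζω_n = 5.5, so ζ = 5.5/(2·7.479) = 0.368.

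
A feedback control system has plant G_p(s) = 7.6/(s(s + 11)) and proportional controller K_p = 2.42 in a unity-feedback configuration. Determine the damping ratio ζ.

ζ = 1.28

1 + K_p·G_p(s) = 0 gives s² + 11s + 18.39 = 0.
So ω_n² = 18.39 ⇒ ω_n = 4.289 rad/s, and ζ = 11/(2ω_n) = 1.28.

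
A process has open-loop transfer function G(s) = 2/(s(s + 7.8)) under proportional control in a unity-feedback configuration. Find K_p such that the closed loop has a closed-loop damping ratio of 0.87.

Closed-loop characteristic equation: s² + 7.8s + K_p·2 = 0.
So ω_n = √(2K_p) and 2ζω_n = 7.8, giving ζ = 7.8/(2√(2K_p)).
Setting ζ = 0.87: √(2K_p) = 7.8/(2·0.87) = 4.483, so K_p = 20.1/2 = 10.

K_p = 10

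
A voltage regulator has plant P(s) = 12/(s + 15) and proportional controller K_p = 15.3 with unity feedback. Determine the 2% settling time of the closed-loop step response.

Closed-loop transfer function: T(s) = K_p·P(s)/(1 + K_p·P(s)) = 183.6/(s + 15 + 183.6) = 183.6/(s + 198.6).
Time constant τ = 1/198.6 = 0.005035 s, so the 2% settling time is about 4τ = 0.0201 s.

T_s ≈ 0.0201 s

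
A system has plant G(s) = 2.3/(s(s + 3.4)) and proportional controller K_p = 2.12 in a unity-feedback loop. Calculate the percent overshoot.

Closed-loop characteristic equation: s² + 3.4s + 4.876 = 0, so ω_n = 2.208 rad/s and ζ = 3.4/(2·2.208) = 0.7699.
%OS = 100·exp(−πζ/√(1−ζ²)) = 100·exp(−π·0.7699/√0.4073) = 2.26%.

2.26%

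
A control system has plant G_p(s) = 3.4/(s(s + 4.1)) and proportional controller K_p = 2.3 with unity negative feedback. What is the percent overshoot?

From 1 + K_pG_p(s) = 0: s² + 4.1s + 7.82 = 0 ⇒ ω_n = 2.796, ζ = 0.7331.
%OS = 100·exp(−πζ/√(1−ζ²)) = 100·exp(−π·0.7331/√0.4626) = 3.38%.

3.38%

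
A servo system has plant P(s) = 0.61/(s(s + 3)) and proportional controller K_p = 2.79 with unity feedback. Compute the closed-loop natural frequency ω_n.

ω_n = 1.3 rad/s

The closed-loop denominator is s(s+3) + 2.79·0.61 = s² + 3s + 1.702.
Matching s² + 2ζω_n s + ω_n²: ω_n = √1.702 = 1.305 rad/s and 2ζω_n = 3, so ζ = 3/(2·1.305) = 1.15.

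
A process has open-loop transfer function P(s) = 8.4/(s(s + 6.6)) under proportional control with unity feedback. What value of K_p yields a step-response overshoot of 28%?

K_p = 9.19

From %OS = 100·exp(−πζ/√(1−ζ²)) = 28%, ζ = −ln(0.28)/√(π²+ln²(0.28)) = 0.3755.
Characteristic equation s² + 6.6s + 8.4K_p = 0 gives ζ = 6.6/(2√(8.4K_p)).
Setting ζ = 0.3755: √(8.4K_p) = 6.6/(2·0.3755) = 8.787, so K_p = 77.22/8.4 = 9.19.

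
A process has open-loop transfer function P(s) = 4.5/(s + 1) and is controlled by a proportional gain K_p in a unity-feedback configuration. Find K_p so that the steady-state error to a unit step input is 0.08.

For a type-0 loop with proportional control, e_ss = 1/(1 + K_p·P(0)).
P(0) = 4.5. Require 1/(1 + K_p·4.5) = 0.08, so 1 + 4.5·K_p = 12.5.
K_p = (12.5 − 1)/4.5 = 2.56.

K_p = 2.56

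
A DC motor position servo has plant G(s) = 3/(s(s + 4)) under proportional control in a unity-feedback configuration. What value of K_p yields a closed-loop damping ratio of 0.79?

Closed-loop characteristic equation: s² + 4s + K_p·3 = 0.
So ω_n = √(3K_p) and 2ζω_n = 4, giving ζ = 4/(2√(3K_p)).
Setting ζ = 0.79: √(3K_p) = 4/(2·0.79) = 2.532, so K_p = 6.409/3 = 2.14.

K_p = 2.14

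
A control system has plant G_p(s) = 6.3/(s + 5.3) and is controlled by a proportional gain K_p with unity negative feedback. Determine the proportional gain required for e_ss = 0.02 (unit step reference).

K_p = 41.2

Steady-state error for a unit step on this type-0 loop is 1/(1 + K_p·G_p(0)).
G_p(0) = 1.189. Require 1/(1 + K_p·1.189) = 0.02, so 1 + 1.189·K_p = 50.
K_p = (50 − 1)/1.189 = 41.2.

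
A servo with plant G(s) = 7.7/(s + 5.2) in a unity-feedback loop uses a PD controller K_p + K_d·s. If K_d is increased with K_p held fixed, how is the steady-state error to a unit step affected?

unchanged

K_d affects only the transient (the s-coefficient); the DC loop gain, and hence e_ss, depends only on K_p.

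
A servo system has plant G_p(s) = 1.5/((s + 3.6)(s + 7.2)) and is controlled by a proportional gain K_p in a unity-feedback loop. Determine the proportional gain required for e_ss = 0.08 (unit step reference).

For a type-0 loop with proportional control, e_ss = 1/(1 + K_p·G_p(0)).
G_p(0) = 0.05787. Require 1/(1 + K_p·0.05787) = 0.08, so 1 + 0.05787·K_p = 12.5.
K_p = (12.5 − 1)/0.05787 = 199.

K_p = 199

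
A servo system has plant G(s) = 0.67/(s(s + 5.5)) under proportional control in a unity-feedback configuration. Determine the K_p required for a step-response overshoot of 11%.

From %OS = 100·exp(−πζ/√(1−ζ²)) = 11%, ζ = −ln(0.11)/√(π²+ln²(0.11)) = 0.5749.
Characteristic equation s² + 5.5s + 0.67K_p = 0 gives ζ = 5.5/(2√(0.67K_p)).
Setting ζ = 0.5749: √(0.67K_p) = 5.5/(2·0.5749) = 4.784, so K_p = 22.88/0.67 = 34.2.

K_p = 34.2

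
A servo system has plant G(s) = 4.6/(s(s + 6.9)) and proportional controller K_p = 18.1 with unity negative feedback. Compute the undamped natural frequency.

The closed-loop denominator is s(s+6.9) + 18.1·4.6 = s² + 6.9s + 83.26.
So ω_n² = 83.26 ⇒ ω_n = 9.125 rad/s, and ζ = 6.9/(2ω_n) = 0.378.

ω_n = 9.12 rad/s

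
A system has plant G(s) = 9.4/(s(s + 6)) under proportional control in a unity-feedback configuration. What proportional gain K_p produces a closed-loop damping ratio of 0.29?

Closed-loop characteristic equation: s² + 6s + K_p·9.4 = 0.
So ω_n = √(9.4K_p) and 2ζω_n = 6, giving ζ = 6/(2√(9.4K_p)).
Setting ζ = 0.29: √(9.4K_p) = 6/(2·0.29) = 10.34, so K_p = 107/9.4 = 11.4.

K_p = 11.4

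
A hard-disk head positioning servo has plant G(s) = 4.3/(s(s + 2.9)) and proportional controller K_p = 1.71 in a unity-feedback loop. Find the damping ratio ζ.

1 + K_p·G(s) = 0 gives s² + 2.9s + 7.353 = 0.
Matching s² + 2ζω_n s + ω_n²: ω_n = √7.353 = 2.712 rad/s and 2ζω_n = 2.9, so ζ = 2.9/(2·2.712) = 0.535.

ζ = 0.535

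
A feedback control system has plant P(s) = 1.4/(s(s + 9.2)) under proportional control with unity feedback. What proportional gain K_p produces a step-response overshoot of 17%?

K_p = 62.6

From %OS = 100·exp(−πζ/√(1−ζ²)) = 17%, ζ = −ln(0.17)/√(π²+ln²(0.17)) = 0.4913.
Characteristic equation s² + 9.2s + 1.4K_p = 0 gives ζ = 9.2/(2√(1.4K_p)).
Setting ζ = 0.4913: √(1.4K_p) = 9.2/(2·0.4913) = 9.363, so K_p = 87.67/1.4 = 62.6.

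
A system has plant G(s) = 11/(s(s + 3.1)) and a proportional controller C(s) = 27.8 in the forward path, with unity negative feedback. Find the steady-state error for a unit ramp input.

0.0101

The loop has one pole at the origin (type 1). Velocity error constant K_v = lim_{s→0} s·C(s)G(s) = 27.8·11/3.1 = 98.65.
Steady-state error to a unit ramp: e_ss = 1/K_v = 0.0101.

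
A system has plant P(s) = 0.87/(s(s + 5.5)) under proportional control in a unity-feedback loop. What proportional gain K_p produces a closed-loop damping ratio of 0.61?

K_p = 23.4

Closed-loop characteristic equation: s² + 5.5s + K_p·0.87 = 0.
So ω_n = √(0.87K_p) and 2ζω_n = 5.5, giving ζ = 5.5/(2√(0.87K_p)).
Setting ζ = 0.61: √(0.87K_p) = 5.5/(2·0.61) = 4.508, so K_p = 20.32/0.87 = 23.4.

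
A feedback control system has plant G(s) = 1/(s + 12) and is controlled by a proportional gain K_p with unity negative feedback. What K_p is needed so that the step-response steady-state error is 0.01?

K_p = 1190

Steady-state error for a unit step on this type-0 loop is 1/(1 + K_p·G(0)).
G(0) = 0.08333. Require 1/(1 + K_p·0.08333) = 0.01, so 1 + 0.08333·K_p = 100.
K_p = (100 − 1)/0.08333 = 1190.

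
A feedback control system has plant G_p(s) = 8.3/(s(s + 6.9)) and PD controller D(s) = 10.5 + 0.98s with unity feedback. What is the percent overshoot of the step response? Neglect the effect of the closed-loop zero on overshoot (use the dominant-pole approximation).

Forward path: (10.5 + 0.98s)·8.3/(s(s+6.9)). The closed-loop characteristic equation is s² + (6.9 + 8.3·0.98)s + 8.3·10.5 = 0.
That is s² + 15.03s + 87.15 = 0, so ω_n = 9.335 rad/s and ζ = 15.03/(2·9.335) = 0.8052.
%OS = 100·exp(−πζ/√(1−ζ²)) = 1.4%.

1.4%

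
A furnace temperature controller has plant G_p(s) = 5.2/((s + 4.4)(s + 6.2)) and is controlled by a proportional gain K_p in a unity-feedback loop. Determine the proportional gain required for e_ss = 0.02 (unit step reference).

Steady-state error for a unit step on this type-0 loop is 1/(1 + K_p·G_p(0)).
G_p(0) = 0.1906. Require 1/(1 + K_p·0.1906) = 0.02, so 1 + 0.1906·K_p = 50.
K_p = (50 − 1)/0.1906 = 257.

K_p = 257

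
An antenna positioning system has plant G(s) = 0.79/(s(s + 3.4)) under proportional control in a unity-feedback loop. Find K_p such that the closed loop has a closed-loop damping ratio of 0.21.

Closed-loop characteristic equation: s² + 3.4s + K_p·0.79 = 0.
So ω_n = √(0.79K_p) and 2ζω_n = 3.4, giving ζ = 3.4/(2√(0.79K_p)).
Setting ζ = 0.21: √(0.79K_p) = 3.4/(2·0.21) = 8.095, so K_p = 65.53/0.79 = 83.

K_p = 83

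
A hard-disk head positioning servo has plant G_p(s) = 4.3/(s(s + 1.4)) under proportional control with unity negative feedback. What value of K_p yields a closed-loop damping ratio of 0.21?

Closed-loop characteristic equation: s² + 1.4s + K_p·4.3 = 0.
So ω_n = √(4.3K_p) and 2ζω_n = 1.4, giving ζ = 1.4/(2√(4.3K_p)).
Setting ζ = 0.21: √(4.3K_p) = 1.4/(2·0.21) = 3.333, so K_p = 11.11/4.3 = 2.58.

K_p = 2.58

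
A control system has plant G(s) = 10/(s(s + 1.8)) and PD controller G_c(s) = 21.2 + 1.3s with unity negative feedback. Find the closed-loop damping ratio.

ζ = 0.508

Forward path: (21.2 + 1.3s)·10/(s(s+1.8)). The closed-loop characteristic equation is s² + (1.8 + 10·1.3)s + 10·21.2 = 0.
That is s² + 14.8s + 212 = 0, so ω_n = 14.56 rad/s and ζ = 14.8/(2·14.56) = 0.5082.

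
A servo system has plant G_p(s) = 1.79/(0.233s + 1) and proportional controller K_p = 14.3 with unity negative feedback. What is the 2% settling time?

T_s ≈ 0.035 s

Closed loop: T(s) = K_p·G_p/(1+K_p·G_p) = 25.6/(0.233s + 1 + 25.6), with pole at s = −(1 + 25.6)/0.233 = −114.2.
τ = 1/114.2 = 0.00876 s, so 2% settling time ≈ 4τ = 0.035 s.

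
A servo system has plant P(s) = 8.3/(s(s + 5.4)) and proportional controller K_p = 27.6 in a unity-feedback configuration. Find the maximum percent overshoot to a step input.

The closed-loop denominator s² + 5.4s + 229.1 gives ω_n = √229.1 = 15.14 and ζ = 5.4/(2ω_n) = 0.1784.
%OS = 100·exp(−πζ/√(1−ζ²)) = 100·exp(−π·0.1784/√0.9682) = 56.6%.

56.6%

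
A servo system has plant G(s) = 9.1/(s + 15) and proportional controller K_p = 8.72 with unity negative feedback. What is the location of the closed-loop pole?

Closed-loop transfer function: T(s) = K_p·G(s)/(1 + K_p·G(s)) = 79.35/(s + 15 + 79.35) = 79.35/(s + 94.35).
The closed-loop pole is at s = −94.35.

s = -94.35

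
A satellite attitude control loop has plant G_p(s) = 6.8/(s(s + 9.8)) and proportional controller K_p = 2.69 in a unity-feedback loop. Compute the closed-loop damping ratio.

The closed-loop denominator is s(s+9.8) + 2.69·6.8 = s² + 9.8s + 18.29.
So ω_n² = 18.29 ⇒ ω_n = 4.277 rad/s, and ζ = 9.8/(2ω_n) = 1.15.

ζ = 1.15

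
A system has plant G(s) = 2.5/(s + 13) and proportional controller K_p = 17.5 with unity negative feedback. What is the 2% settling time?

T_s ≈ 0.0705 s

Closed-loop transfer function: T(s) = K_p·G(s)/(1 + K_p·G(s)) = 43.75/(s + 13 + 43.75) = 43.75/(s + 56.75).
Time constant τ = 1/56.75 = 0.01762 s, so the 2% settling time is about 4τ = 0.0705 s.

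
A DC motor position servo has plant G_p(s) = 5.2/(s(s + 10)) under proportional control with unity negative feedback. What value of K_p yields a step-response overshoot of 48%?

K_p = 92.9

From %OS = 100·exp(−πζ/√(1−ζ²)) = 48%, ζ = −ln(0.48)/√(π²+ln²(0.48)) = 0.2275.
Characteristic equation s² + 10s + 5.2K_p = 0 gives ζ = 10/(2√(5.2K_p)).
Setting ζ = 0.2275: √(5.2K_p) = 10/(2·0.2275) = 21.98, so K_p = 483/5.2 = 92.9.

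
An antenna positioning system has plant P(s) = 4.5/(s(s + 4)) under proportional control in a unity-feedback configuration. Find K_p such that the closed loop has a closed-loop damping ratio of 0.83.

K_p = 1.29

Closed-loop characteristic equation: s² + 4s + K_p·4.5 = 0.
So ω_n = √(4.5K_p) and 2ζω_n = 4, giving ζ = 4/(2√(4.5K_p)).
Setting ζ = 0.83: √(4.5K_p) = 4/(2·0.83) = 2.41, so K_p = 5.806/4.5 = 1.29.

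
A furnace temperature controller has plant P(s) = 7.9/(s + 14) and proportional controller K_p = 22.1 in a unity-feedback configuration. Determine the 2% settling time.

T_s ≈ 0.0212 s

Closed-loop transfer function: T(s) = K_p·P(s)/(1 + K_p·P(s)) = 174.6/(s + 14 + 174.6) = 174.6/(s + 188.6).
Time constant τ = 1/188.6 = 0.005303 s, so the 2% settling time is about 4τ = 0.0212 s.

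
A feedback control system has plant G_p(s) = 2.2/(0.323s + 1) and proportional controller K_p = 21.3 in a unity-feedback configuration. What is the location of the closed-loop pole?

s = -148.2

Closed loop: T(s) = K_p·G_p/(1+K_p·G_p) = 46.86/(0.323s + 1 + 46.86), with pole at s = −(1 + 46.86)/0.323 = −148.2.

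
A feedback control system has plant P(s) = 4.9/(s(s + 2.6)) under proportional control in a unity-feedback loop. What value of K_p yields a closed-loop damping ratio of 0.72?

K_p = 0.665

Closed-loop characteristic equation: s² + 2.6s + K_p·4.9 = 0.
So ω_n = √(4.9K_p) and 2ζω_n = 2.6, giving ζ = 2.6/(2√(4.9K_p)).
Setting ζ = 0.72: √(4.9K_p) = 2.6/(2·0.72) = 1.806, so K_p = 3.26/4.9 = 0.665.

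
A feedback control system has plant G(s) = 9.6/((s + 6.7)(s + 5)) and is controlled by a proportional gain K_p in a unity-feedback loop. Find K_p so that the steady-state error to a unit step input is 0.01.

Steady-state error for a unit step on this type-0 loop is 1/(1 + K_p·G(0)).
G(0) = 0.2866. Require 1/(1 + K_p·0.2866) = 0.01, so 1 + 0.2866·K_p = 100.
K_p = (100 − 1)/0.2866 = 345.

K_p = 345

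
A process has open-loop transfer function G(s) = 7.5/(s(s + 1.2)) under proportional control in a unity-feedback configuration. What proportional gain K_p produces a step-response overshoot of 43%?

K_p = 0.713

From %OS = 100·exp(−πζ/√(1−ζ²)) = 43%, ζ = −ln(0.43)/√(π²+ln²(0.43)) = 0.2594.
Characteristic equation s² + 1.2s + 7.5K_p = 0 gives ζ = 1.2/(2√(7.5K_p)).
Setting ζ = 0.2594: √(7.5K_p) = 1.2/(2·0.2594) = 2.313, so K_p = 5.348/7.5 = 0.713.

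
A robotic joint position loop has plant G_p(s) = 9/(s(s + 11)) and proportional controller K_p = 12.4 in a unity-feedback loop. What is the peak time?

T_p = 0.348 s

Closed-loop characteristic equation: s² + 11s + 111.6 = 0, so ω_n = 10.56 rad/s and ζ = 11/(2·10.56) = 0.5206.
Damped frequency ω_d = ω_n√(1−ζ²) = 9.019 rad/s, so peak time T_p = π/ω_d = 0.348 s.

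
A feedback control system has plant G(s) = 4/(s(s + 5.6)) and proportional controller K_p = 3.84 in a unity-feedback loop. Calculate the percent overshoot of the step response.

The closed-loop denominator s² + 5.6s + 15.36 gives ω_n = √15.36 = 3.919 and ζ = 5.6/(2ω_n) = 0.7144.
%OS = 100·exp(−πζ/√(1−ζ²)) = 100·exp(−π·0.7144/√0.4896) = 4.04%.

4.04%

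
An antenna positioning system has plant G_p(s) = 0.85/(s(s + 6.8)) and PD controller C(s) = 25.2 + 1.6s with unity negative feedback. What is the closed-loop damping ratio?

Forward path: (25.2 + 1.6s)·0.85/(s(s+6.8)). The closed-loop characteristic equation is s² + (6.8 + 0.85·1.6)s + 0.85·25.2 = 0.
That is s² + 8.16s + 21.42 = 0, so ω_n = 4.628 rad/s and ζ = 8.16/(2·4.628) = 0.8816.

ζ = 0.882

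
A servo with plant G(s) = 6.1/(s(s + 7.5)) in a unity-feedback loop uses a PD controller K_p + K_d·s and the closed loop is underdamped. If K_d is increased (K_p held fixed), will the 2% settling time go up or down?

Characteristic equation s² + (7.5 + 6.1K_d)s + 6.1K_p = 0: raising K_d increases ζω_n = (7.5+6.1K_d)/2 while the loop stays underdamped, so T_s ≈ 4/(ζω_n) decreases.

decrease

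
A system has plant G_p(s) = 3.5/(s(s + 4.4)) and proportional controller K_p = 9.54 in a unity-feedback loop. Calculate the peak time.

Closed-loop characteristic equation: s² + 4.4s + 33.39 = 0, so ω_n = 5.778 rad/s and ζ = 4.4/(2·5.778) = 0.3807.
Damped frequency ω_d = ω_n√(1−ζ²) = 5.343 rad/s, so peak time T_p = π/ω_d = 0.588 s.

T_p = 0.588 s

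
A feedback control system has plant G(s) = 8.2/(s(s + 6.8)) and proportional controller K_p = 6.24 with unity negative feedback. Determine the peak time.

T_p = 0.499 s

From 1 + K_pG(s) = 0: s² + 6.8s + 51.17 = 0 ⇒ ω_n = 7.153, ζ = 0.4753.
Damped frequency ω_d = ω_n√(1−ζ²) = 6.293 rad/s, so peak time T_p = π/ω_d = 0.499 s.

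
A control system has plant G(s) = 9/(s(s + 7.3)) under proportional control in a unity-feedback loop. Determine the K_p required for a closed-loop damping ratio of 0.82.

K_p = 2.2

Closed-loop characteristic equation: s² + 7.3s + K_p·9 = 0.
So ω_n = √(9K_p) and 2ζω_n = 7.3, giving ζ = 7.3/(2√(9K_p)).
Setting ζ = 0.82: √(9K_p) = 7.3/(2·0.82) = 4.451, so K_p = 19.81/9 = 2.2.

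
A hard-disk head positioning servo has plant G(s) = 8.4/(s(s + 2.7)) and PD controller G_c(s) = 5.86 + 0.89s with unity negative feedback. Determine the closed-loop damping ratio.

ζ = 0.725

Forward path: (5.86 + 0.89s)·8.4/(s(s+2.7)). The closed-loop characteristic equation is s² + (2.7 + 8.4·0.89)s + 8.4·5.86 = 0.
That is s² + 10.18s + 49.22 = 0, so ω_n = 7.016 rad/s and ζ = 10.18/(2·7.016) = 0.7252.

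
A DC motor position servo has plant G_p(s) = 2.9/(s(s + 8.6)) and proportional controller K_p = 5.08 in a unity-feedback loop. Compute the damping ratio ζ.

The closed-loop denominator is s(s+8.6) + 5.08·2.9 = s² + 8.6s + 14.73.
Matching s² + 2ζω_n s + ω_n²: ω_n = √14.73 = 3.838 rad/s and 2ζω_n = 8.6, so ζ = 8.6/(2·3.838) = 1.12.

ζ = 1.12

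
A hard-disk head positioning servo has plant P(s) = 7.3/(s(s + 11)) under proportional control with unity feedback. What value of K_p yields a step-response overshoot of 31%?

From %OS = 100·exp(−πζ/√(1−ζ²)) = 31%, ζ = −ln(0.31)/√(π²+ln²(0.31)) = 0.3493.
Characteristic equation s² + 11s + 7.3K_p = 0 gives ζ = 11/(2√(7.3K_p)).
Setting ζ = 0.3493: √(7.3K_p) = 11/(2·0.3493) = 15.75, so K_p = 247.9/7.3 = 34.

K_p = 34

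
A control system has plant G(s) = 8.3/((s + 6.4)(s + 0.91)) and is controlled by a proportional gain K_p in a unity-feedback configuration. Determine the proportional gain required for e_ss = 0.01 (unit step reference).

K_p = 69.5

For a type-0 loop with proportional control, e_ss = 1/(1 + K_p·G(0)).
G(0) = 1.425. Require 1/(1 + K_p·1.425) = 0.01, so 1 + 1.425·K_p = 100.
K_p = (100 − 1)/1.425 = 69.5.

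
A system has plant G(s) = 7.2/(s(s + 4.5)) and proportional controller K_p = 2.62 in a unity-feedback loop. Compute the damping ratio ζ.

ζ = 0.518

The closed-loop denominator is s(s+4.5) + 2.62·7.2 = s² + 4.5s + 18.86.
Matching s² + 2ζω_n s + ω_n²: ω_n = √18.86 = 4.343 rad/s and 2ζω_n = 4.5, so ζ = 4.5/(2·4.343) = 0.518.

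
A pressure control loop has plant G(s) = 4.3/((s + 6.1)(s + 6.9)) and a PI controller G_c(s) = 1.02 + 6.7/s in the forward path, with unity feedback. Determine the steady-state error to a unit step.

The open loop G_c(s)G(s) has a pole at the origin (type 1), so the static position error constant is infinite and e_ss = 1/(1+∞) = 0.

0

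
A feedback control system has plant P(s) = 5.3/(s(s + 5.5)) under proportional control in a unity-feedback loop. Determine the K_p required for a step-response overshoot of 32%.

K_p = 12.3

From %OS = 100·exp(−πζ/√(1−ζ²)) = 32%, ζ = −ln(0.32)/√(π²+ln²(0.32)) = 0.341.
Characteristic equation s² + 5.5s + 5.3K_p = 0 gives ζ = 5.5/(2√(5.3K_p)).
Setting ζ = 0.341: √(5.3K_p) = 5.5/(2·0.341) = 8.065, so K_p = 65.05/5.3 = 12.3.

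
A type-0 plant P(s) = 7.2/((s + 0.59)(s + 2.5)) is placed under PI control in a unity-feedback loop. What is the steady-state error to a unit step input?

The PI controller's integrator makes the forward path type 1, so e_ss to a step is zero.

0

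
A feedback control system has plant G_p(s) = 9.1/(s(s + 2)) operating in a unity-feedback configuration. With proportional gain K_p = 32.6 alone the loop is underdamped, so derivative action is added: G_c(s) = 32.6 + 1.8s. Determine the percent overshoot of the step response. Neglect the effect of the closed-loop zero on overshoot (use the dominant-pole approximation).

Forward path: (32.6 + 1.8s)·9.1/(s(s+2)). The closed-loop characteristic equation is s² + (2 + 9.1·1.8)s + 9.1·32.6 = 0.
That is s² + 18.38s + 296.7 = 0, so ω_n = 17.22 rad/s and ζ = 18.38/(2·17.22) = 0.5336.
%OS = 100·exp(−πζ/√(1−ζ²)) = 13.8%.

13.8%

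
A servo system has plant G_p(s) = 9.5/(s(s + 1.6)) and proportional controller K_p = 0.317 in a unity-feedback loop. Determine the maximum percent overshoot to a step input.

The closed-loop denominator s² + 1.6s + 3.011 gives ω_n = √3.011 = 1.735 and ζ = 1.6/(2ω_n) = 0.461.
%OS = 100·exp(−πζ/√(1−ζ²)) = 100·exp(−π·0.461/√0.7875) = 19.6%.

19.6%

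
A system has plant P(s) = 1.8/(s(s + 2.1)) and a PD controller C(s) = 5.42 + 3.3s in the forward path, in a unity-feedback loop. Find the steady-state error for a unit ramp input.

0.215

The loop has one pole at the origin (type 1). Velocity error constant K_v = lim_{s→0} s·C(s)P(s) = 5.42·1.8/2.1 = 4.646.
Steady-state error to a unit ramp: e_ss = 1/K_v = 0.215.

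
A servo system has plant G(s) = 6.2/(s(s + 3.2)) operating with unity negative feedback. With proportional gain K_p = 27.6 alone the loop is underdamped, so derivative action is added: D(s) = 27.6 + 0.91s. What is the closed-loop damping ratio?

ζ = 0.338

Forward path: (27.6 + 0.91s)·6.2/(s(s+3.2)). The closed-loop characteristic equation is s² + (3.2 + 6.2·0.91)s + 6.2·27.6 = 0.
That is s² + 8.842s + 171.1 = 0, so ω_n = 13.08 rad/s and ζ = 8.842/(2·13.08) = 0.338.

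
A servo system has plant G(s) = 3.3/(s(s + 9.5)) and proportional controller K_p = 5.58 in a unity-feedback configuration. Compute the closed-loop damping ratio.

ζ = 1.11

1 + K_p·G(s) = 0 gives s² + 9.5s + 18.41 = 0.
Matching s² + 2ζω_n s + ω_n²: ω_n = √18.41 = 4.291 rad/s and 2ζω_n = 9.5, so ζ = 9.5/(2·4.291) = 1.11.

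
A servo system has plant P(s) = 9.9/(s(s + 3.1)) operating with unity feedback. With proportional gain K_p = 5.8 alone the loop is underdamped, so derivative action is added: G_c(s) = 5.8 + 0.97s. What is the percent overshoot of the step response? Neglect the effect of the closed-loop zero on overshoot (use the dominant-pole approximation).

Forward path: (5.8 + 0.97s)·9.9/(s(s+3.1)). The closed-loop characteristic equation is s² + (3.1 + 9.9·0.97)s + 9.9·5.8 = 0.
That is s² + 12.7s + 57.42 = 0, so ω_n = 7.578 rad/s and ζ = 12.7/(2·7.578) = 0.8382.
%OS = 100·exp(−πζ/√(1−ζ²)) = 0.8%.

0.8%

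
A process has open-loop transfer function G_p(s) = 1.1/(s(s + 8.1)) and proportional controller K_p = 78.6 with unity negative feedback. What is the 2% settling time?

Closed-loop characteristic equation: s² + 8.1s + 86.46 = 0, so ω_n = 9.298 rad/s and ζ = 8.1/(2·9.298) = 0.4356.
2% settling time T_s ≈ 4/(ζω_n) = 4/4.05 = 0.988 s.

T_s ≈ 0.988 s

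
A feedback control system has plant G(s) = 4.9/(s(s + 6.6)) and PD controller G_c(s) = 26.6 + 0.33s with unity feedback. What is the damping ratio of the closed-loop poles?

ζ = 0.36

Forward path: (26.6 + 0.33s)·4.9/(s(s+6.6)). The closed-loop characteristic equation is s² + (6.6 + 4.9·0.33)s + 4.9·26.6 = 0.
That is s² + 8.217s + 130.3 = 0, so ω_n = 11.42 rad/s and ζ = 8.217/(2·11.42) = 0.3599.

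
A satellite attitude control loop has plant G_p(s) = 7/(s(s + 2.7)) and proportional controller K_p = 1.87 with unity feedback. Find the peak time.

The closed-loop denominator s² + 2.7s + 13.09 gives ω_n = √13.09 = 3.618 and ζ = 2.7/(2ω_n) = 0.3731.
Damped frequency ω_d = ω_n√(1−ζ²) = 3.357 rad/s, so peak time T_p = π/ω_d = 0.936 s.

T_p = 0.936 s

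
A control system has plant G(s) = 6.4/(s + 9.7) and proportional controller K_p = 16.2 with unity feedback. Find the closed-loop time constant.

Closed-loop transfer function: T(s) = K_p·G(s)/(1 + K_p·G(s)) = 103.7/(s + 9.7 + 103.7) = 103.7/(s + 113.4).
Time constant τ = 1/113.4 = 0.00882 s.

τ = 0.00882 s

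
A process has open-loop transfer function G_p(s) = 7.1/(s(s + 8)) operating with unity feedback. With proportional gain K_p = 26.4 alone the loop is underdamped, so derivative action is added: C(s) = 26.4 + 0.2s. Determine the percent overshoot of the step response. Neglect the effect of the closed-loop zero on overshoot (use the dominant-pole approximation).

31.6%

Forward path: (26.4 + 0.2s)·7.1/(s(s+8)). The closed-loop characteristic equation is s² + (8 + 7.1·0.2)s + 7.1·26.4 = 0.
That is s² + 9.42s + 187.4 = 0, so ω_n = 13.69 rad/s and ζ = 9.42/(2·13.69) = 0.344.
%OS = 100·exp(−πζ/√(1−ζ²)) = 31.6%.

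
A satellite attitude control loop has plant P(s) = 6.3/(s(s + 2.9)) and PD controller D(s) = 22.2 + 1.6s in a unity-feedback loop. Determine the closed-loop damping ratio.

Forward path: (22.2 + 1.6s)·6.3/(s(s+2.9)). The closed-loop characteristic equation is s² + (2.9 + 6.3·1.6)s + 6.3·22.2 = 0.
That is s² + 12.98s + 139.9 = 0, so ω_n = 11.83 rad/s and ζ = 12.98/(2·11.83) = 0.5488.

ζ = 0.549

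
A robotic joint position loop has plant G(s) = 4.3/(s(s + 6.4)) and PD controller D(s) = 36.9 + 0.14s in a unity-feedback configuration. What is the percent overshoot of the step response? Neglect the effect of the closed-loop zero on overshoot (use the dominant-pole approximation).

40.3%

Forward path: (36.9 + 0.14s)·4.3/(s(s+6.4)). The closed-loop characteristic equation is s² + (6.4 + 4.3·0.14)s + 4.3·36.9 = 0.
That is s² + 7.002s + 158.7 = 0, so ω_n = 12.6 rad/s and ζ = 7.002/(2·12.6) = 0.2779.
%OS = 100·exp(−πζ/√(1−ζ²)) = 40.3%.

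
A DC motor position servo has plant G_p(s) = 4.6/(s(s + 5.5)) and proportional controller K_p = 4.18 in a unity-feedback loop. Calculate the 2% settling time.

T_s ≈ 1.45 s

The closed-loop denominator s² + 5.5s + 19.23 gives ω_n = √19.23 = 4.385 and ζ = 5.5/(2ω_n) = 0.6271.
2% settling time T_s ≈ 4/(ζω_n) = 4/2.75 = 1.45 s.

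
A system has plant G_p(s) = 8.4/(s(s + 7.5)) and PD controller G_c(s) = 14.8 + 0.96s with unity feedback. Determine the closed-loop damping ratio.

ζ = 0.698

Forward path: (14.8 + 0.96s)·8.4/(s(s+7.5)). The closed-loop characteristic equation is s² + (7.5 + 8.4·0.96)s + 8.4·14.8 = 0.
That is s² + 15.56s + 124.3 = 0, so ω_n = 11.15 rad/s and ζ = 15.56/(2·11.15) = 0.6979.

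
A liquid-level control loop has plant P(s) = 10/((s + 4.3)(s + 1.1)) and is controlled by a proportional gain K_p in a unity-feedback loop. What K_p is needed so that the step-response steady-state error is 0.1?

For a type-0 loop with proportional control, e_ss = 1/(1 + K_p·P(0)).
P(0) = 2.114. Require 1/(1 + K_p·2.114) = 0.1, so 1 + 2.114·K_p = 10.
K_p = (10 − 1)/2.114 = 4.26.

K_p = 4.26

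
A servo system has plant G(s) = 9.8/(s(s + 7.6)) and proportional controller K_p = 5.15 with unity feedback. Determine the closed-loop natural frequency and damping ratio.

ω_n = 7.1 rad/s, ζ = 0.535

The closed-loop denominator is s(s+7.6) + 5.15·9.8 = s² + 7.6s + 50.47.
So ω_n² = 50.47 ⇒ ω_n = 7.104 rad/s, and ζ = 7.6/(2ω_n) = 0.535.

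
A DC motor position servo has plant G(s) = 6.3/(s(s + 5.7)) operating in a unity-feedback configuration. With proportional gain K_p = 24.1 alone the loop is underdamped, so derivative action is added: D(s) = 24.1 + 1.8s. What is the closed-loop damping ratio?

Forward path: (24.1 + 1.8s)·6.3/(s(s+5.7)). The closed-loop characteristic equation is s² + (5.7 + 6.3·1.8)s + 6.3·24.1 = 0.
That is s² + 17.04s + 151.8 = 0, so ω_n = 12.32 rad/s and ζ = 17.04/(2·12.32) = 0.6915.

ζ = 0.691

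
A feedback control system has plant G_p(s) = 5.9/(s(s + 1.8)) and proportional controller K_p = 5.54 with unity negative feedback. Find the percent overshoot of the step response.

From 1 + K_pG_p(s) = 0: s² + 1.8s + 32.69 = 0 ⇒ ω_n = 5.717, ζ = 0.1574.
%OS = 100·exp(−πζ/√(1−ζ²)) = 100·exp(−π·0.1574/√0.9752) = 60.6%.

60.6%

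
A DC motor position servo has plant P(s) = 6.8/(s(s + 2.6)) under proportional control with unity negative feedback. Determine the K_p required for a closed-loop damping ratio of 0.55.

Closed-loop characteristic equation: s² + 2.6s + K_p·6.8 = 0.
So ω_n = √(6.8K_p) and 2ζω_n = 2.6, giving ζ = 2.6/(2√(6.8K_p)).
Setting ζ = 0.55: √(6.8K_p) = 2.6/(2·0.55) = 2.364, so K_p = 5.587/6.8 = 0.822.

K_p = 0.822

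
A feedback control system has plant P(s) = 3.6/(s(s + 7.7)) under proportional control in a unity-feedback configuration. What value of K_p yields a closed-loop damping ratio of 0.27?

K_p = 56.5

Closed-loop characteristic equation: s² + 7.7s + K_p·3.6 = 0.
So ω_n = √(3.6K_p) and 2ζω_n = 7.7, giving ζ = 7.7/(2√(3.6K_p)).
Setting ζ = 0.27: √(3.6K_p) = 7.7/(2·0.27) = 14.26, so K_p = 203.3/3.6 = 56.5.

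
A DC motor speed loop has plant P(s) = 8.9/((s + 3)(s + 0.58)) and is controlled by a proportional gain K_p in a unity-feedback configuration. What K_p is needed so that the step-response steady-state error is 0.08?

K_p = 2.25

For a type-0 loop with proportional control, e_ss = 1/(1 + K_p·P(0)).
P(0) = 5.115. Require 1/(1 + K_p·5.115) = 0.08, so 1 + 5.115·K_p = 12.5.
K_p = (12.5 − 1)/5.115 = 2.25.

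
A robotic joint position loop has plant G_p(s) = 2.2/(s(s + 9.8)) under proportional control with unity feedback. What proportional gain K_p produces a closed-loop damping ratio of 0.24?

K_p = 189

Closed-loop characteristic equation: s² + 9.8s + K_p·2.2 = 0.
So ω_n = √(2.2K_p) and 2ζω_n = 9.8, giving ζ = 9.8/(2√(2.2K_p)).
Setting ζ = 0.24: √(2.2K_p) = 9.8/(2·0.24) = 20.42, so K_p = 416.8/2.2 = 189.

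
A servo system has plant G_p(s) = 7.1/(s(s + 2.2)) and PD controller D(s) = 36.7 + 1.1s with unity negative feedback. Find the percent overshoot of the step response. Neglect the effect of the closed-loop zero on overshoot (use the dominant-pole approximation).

Forward path: (36.7 + 1.1s)·7.1/(s(s+2.2)). The closed-loop characteristic equation is s² + (2.2 + 7.1·1.1)s + 7.1·36.7 = 0.
That is s² + 10.01s + 260.6 = 0, so ω_n = 16.14 rad/s and ζ = 10.01/(2·16.14) = 0.3101.
%OS = 100·exp(−πζ/√(1−ζ²)) = 35.9%.

35.9%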